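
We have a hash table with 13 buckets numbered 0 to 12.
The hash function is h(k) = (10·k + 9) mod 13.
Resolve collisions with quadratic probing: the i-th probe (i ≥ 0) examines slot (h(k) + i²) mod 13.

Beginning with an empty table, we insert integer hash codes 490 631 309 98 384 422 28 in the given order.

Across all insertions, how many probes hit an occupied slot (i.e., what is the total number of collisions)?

490 hashes to 8; slot 8 is free -> place at 8.
631 hashes to 1; slot 1 is free -> place at 1.
309 hashes to 5; slot 5 is free -> place at 5.
98 hashes to 1; 1 taken -> place at 2.
384 hashes to 1; 1,2,5 taken -> place at 10.
422 hashes to 4; slot 4 is free -> place at 4.
28 hashes to 3; slot 3 is free -> place at 3.
Table: [-, 631, 98, 28, 422, 309, -, -, 490, -, 384, -, -]

4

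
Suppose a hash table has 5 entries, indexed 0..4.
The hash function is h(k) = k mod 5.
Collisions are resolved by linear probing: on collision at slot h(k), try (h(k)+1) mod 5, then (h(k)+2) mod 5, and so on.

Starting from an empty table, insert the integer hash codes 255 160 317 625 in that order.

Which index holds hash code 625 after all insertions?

Insert 255: h=0, slot 0 empty => index 0.
Insert 160: h=0, slot 0 occupied => index 1.
Insert 317: h=2, slot 2 empty => index 2.
Insert 625: h=0, slots 0,1,2 occupied => index 3.
Table: [255, 160, 317, 625, .]

3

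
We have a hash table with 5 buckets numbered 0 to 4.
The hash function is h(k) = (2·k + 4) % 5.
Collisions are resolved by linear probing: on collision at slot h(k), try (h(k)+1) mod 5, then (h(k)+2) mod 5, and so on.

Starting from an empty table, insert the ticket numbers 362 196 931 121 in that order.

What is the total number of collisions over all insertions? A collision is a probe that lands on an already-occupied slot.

362: h=3 → slot 3
196: h=1 → slot 1
931: h=1, probe 1,2 → slot 2
121: h=1, probe 1,2,3,4 → slot 4
Table: [∅, 196, 931, 362, 121]

4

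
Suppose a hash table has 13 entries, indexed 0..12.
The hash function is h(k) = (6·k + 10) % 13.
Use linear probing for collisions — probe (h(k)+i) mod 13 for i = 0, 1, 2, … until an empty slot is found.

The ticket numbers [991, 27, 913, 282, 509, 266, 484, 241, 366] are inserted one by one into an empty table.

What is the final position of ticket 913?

4

Insert 991: h=2, slot 2 empty -> index 2.
Insert 27: h=3, slot 3 empty -> index 3.
Insert 913: h=2, slots 2,3 occupied -> index 4.
Insert 282: h=12, slot 12 empty -> index 12.
Insert 509: h=9, slot 9 empty -> index 9.
Insert 266: h=7, slot 7 empty -> index 7.
Insert 484: h=2, slots 2,3,4 occupied -> index 5.
Insert 241: h=0, slot 0 empty -> index 0.
Insert 366: h=9, slot 9 occupied -> index 10.
Table: [241, -, 991, 27, 913, 484, -, 266, -, 509, 366, -, 282]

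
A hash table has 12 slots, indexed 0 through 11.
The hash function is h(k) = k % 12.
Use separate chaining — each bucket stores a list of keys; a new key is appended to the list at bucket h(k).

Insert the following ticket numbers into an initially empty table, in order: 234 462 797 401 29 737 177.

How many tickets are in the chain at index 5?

4

Insert 234: h=6, bucket 6 empty → new chain.
Insert 462: h=6, bucket 6 nonempty → append to chain.
Insert 797: h=5, bucket 5 empty → new chain.
Insert 401: h=5, bucket 5 nonempty → append to chain.
Insert 29: h=5, bucket 5 nonempty → append to chain.
Insert 737: h=5, bucket 5 nonempty → append to chain.
Insert 177: h=9, bucket 9 empty → new chain.
Final buckets:
0: .
1: .
2: .
3: .
4: .
5: 797 -> 401 -> 29 -> 737
6: 234 -> 462
7: .
8: .
9: 177
10: .
11: .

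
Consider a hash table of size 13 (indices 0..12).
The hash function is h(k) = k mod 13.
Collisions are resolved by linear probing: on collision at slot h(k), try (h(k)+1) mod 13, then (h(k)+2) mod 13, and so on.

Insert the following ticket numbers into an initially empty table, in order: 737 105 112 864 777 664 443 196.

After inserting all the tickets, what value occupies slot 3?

737: h=9 -> slot 9
105: h=1 -> slot 1
112: h=8 -> slot 8
864: h=6 -> slot 6
777: h=10 -> slot 10
664: h=1, probe 1,2 -> slot 2
443: h=1, probe 1,2,3 -> slot 3
196: h=1, probe 1,2,3,4 -> slot 4
Table: [_, 105, 664, 443, 196, _, 864, _, 112, 737, 777, _, _]

443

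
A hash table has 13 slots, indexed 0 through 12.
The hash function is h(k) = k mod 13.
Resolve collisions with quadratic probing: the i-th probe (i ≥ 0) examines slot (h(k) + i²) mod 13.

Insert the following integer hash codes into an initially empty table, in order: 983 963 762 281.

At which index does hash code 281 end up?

12

Insert 983: h=8, slot 8 empty -> index 8.
Insert 963: h=1, slot 1 empty -> index 1.
Insert 762: h=8, slot 8 occupied -> index 9.
Insert 281: h=8, slots 8,9 occupied -> index 12.
Table: [—, 963, —, —, —, —, —, —, 983, 762, —, —, 281]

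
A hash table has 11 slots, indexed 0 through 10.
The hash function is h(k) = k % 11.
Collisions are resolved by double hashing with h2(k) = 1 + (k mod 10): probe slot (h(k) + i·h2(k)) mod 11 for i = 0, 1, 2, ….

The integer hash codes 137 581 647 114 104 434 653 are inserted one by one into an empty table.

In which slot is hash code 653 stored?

8

Insert 137: h=5, slot 5 empty → index 5.
Insert 581: h=9, slot 9 empty → index 9.
Insert 647: h=9, h2=8, slot 9 occupied → index 6.
Insert 114: h=4, slot 4 empty → index 4.
Insert 104: h=5, h2=5, slot 5 occupied → index 10.
Insert 434: h=5, h2=5, slots 5,10,4,9 occupied → index 3.
Insert 653: h=4, h2=4, slot 4 occupied → index 8.
Table: [_, _, _, 434, 114, 137, 647, _, 653, 581, 104]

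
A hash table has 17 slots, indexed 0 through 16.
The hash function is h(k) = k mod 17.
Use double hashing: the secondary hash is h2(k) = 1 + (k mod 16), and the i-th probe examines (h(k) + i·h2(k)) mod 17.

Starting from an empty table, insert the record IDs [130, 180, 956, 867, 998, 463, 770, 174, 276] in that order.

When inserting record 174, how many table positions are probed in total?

130: h=11 => slot 11
180: h=10 => slot 10
956: h=4 => slot 4
867: h=0 => slot 0
998: h=12 => slot 12
463: h=4, h2=16, probe 4,3 => slot 3
770: h=5 => slot 5
174: h=4, h2=15, probe 4,2 => slot 2
276: h=4, h2=5, probe 4,9 => slot 9
Table: [867, _, 174, 463, 956, 770, _, _, _, 276, 180, 130, 998, _, _, _, _]

2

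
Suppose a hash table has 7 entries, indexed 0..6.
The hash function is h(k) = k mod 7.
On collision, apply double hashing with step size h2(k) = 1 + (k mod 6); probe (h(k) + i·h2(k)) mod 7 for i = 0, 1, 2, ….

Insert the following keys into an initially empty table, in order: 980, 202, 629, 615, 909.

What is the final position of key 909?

980 hashes to 0; slot 0 is free → place at 0.
202 hashes to 6; slot 6 is free → place at 6.
629 hashes to 6, h2=6; 6 taken → place at 5.
615 hashes to 6, h2=4; 6 taken → place at 3.
909 hashes to 6, h2=4; 6,3,0 taken → place at 4.
Table: [980, —, —, 615, 909, 629, 202]

4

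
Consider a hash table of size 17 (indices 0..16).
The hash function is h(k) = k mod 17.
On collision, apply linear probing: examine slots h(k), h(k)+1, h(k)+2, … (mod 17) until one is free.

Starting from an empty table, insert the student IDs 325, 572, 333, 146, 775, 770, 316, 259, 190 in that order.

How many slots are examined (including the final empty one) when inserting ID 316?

5

325 hashes to 2; slot 2 is free -> place at 2.
572 hashes to 11; slot 11 is free -> place at 11.
333 hashes to 10; slot 10 is free -> place at 10.
146 hashes to 10; 10,11 taken -> place at 12.
775 hashes to 10; 10,11,12 taken -> place at 13.
770 hashes to 5; slot 5 is free -> place at 5.
316 hashes to 10; 10,11,12,13 taken -> place at 14.
259 hashes to 4; slot 4 is free -> place at 4.
190 hashes to 3; slot 3 is free -> place at 3.
Table: [—, —, 325, 190, 259, 770, —, —, —, —, 333, 572, 146, 775, 316, —, —]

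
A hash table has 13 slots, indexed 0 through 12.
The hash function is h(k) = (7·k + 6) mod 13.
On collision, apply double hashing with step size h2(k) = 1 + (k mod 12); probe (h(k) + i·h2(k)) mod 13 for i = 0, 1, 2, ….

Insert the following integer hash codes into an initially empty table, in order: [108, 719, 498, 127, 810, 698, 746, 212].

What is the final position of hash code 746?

108: h=8 -> slot 8
719: h=8, h2=12, probe 8,7 -> slot 7
498: h=8, h2=7, probe 8,2 -> slot 2
127: h=11 -> slot 11
810: h=8, h2=7, probe 8,2,9 -> slot 9
698: h=4 -> slot 4
746: h=2, h2=3, probe 2,5 -> slot 5
212: h=8, h2=9, probe 8,4,0 -> slot 0
Table: [212, ., 498, ., 698, 746, ., 719, 108, 810, ., 127, .]

5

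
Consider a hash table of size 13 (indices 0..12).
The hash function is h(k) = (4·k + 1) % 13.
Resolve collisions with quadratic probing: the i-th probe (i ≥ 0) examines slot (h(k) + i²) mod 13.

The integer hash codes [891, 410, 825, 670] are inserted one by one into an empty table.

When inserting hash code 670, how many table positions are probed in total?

891 hashes to 3; slot 3 is free → place at 3.
410 hashes to 3; 3 taken → place at 4.
825 hashes to 12; slot 12 is free → place at 12.
670 hashes to 3; 3,4 taken → place at 7.
Table: [—, —, —, 891, 410, —, —, 670, —, —, —, —, 825]

3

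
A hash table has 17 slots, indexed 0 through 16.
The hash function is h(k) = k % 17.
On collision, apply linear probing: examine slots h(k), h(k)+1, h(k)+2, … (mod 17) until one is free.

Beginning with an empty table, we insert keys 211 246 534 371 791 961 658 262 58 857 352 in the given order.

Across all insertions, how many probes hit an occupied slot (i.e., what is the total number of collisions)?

211: h=7 -> slot 7
246: h=8 -> slot 8
534: h=7, probe 7,8,9 -> slot 9
371: h=14 -> slot 14
791: h=9, probe 9,10 -> slot 10
961: h=9, probe 9,10,11 -> slot 11
658: h=12 -> slot 12
262: h=7, probe 7,8,9,10,11,12,13 -> slot 13
58: h=7, probe 7,8,9,10,11,12,13,14,15 -> slot 15
857: h=7, probe 7,8,9,10,11,12,13,14,15,16 -> slot 16
352: h=12, probe 12,13,14,15,16,0 -> slot 0
Table: [352, -, -, -, -, -, -, 211, 246, 534, 791, 961, 658, 262, 371, 58, 857]

33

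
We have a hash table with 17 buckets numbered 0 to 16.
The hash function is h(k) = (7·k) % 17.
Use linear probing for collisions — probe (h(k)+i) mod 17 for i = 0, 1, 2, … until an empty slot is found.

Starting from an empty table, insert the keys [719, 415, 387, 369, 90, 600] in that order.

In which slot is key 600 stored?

3

719 hashes to 1; slot 1 is free → place at 1.
415 hashes to 15; slot 15 is free → place at 15.
387 hashes to 6; slot 6 is free → place at 6.
369 hashes to 16; slot 16 is free → place at 16.
90 hashes to 1; 1 taken → place at 2.
600 hashes to 1; 1,2 taken → place at 3.
Table: [_, 719, 90, 600, _, _, 387, _, _, _, _, _, _, _, _, 415, 369]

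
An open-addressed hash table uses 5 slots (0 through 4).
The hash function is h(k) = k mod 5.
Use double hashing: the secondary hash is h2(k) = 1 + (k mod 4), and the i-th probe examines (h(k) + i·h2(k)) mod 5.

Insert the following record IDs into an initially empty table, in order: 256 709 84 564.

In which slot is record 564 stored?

2

256 hashes to 1; slot 1 is free => place at 1.
709 hashes to 4; slot 4 is free => place at 4.
84 hashes to 4, h2=1; 4 taken => place at 0.
564 hashes to 4, h2=1; 4,0,1 taken => place at 2.
Table: [84, 256, 564, ∅, 709]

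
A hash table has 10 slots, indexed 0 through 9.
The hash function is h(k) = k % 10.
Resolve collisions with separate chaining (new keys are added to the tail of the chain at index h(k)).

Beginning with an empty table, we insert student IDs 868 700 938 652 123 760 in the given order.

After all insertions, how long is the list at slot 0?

2

868 -> bucket 8
700 -> bucket 0
938 -> bucket 8 (collision)
652 -> bucket 2
123 -> bucket 3
760 -> bucket 0 (collision)
Final buckets:
0: 700 -> 760
1: —
2: 652
3: 123
4: —
5: —
6: —
7: —
8: 868 -> 938
9: —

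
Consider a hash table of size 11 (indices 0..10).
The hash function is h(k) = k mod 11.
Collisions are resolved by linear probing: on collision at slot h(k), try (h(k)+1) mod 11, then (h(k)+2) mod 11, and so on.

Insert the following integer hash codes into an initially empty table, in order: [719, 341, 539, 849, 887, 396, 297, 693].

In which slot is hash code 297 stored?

Insert 719: h=4, slot 4 empty -> index 4.
Insert 341: h=0, slot 0 empty -> index 0.
Insert 539: h=0, slot 0 occupied -> index 1.
Insert 849: h=2, slot 2 empty -> index 2.
Insert 887: h=7, slot 7 empty -> index 7.
Insert 396: h=0, slots 0,1,2 occupied -> index 3.
Insert 297: h=0, slots 0,1,2,3,4 occupied -> index 5.
Insert 693: h=0, slots 0,1,2,3,4,5 occupied -> index 6.
Table: [341, 539, 849, 396, 719, 297, 693, 887, ∅, ∅, ∅]

5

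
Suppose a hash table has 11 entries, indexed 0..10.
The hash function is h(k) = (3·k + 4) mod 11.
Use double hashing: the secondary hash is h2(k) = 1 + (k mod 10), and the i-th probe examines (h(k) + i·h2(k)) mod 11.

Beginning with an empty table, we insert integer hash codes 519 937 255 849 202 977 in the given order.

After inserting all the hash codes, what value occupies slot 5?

519 hashes to 10; slot 10 is free → place at 10.
937 hashes to 10, h2=8; 10 taken → place at 7.
255 hashes to 10, h2=6; 10 taken → place at 5.
849 hashes to 10, h2=10; 10 taken → place at 9.
202 hashes to 5, h2=3; 5 taken → place at 8.
977 hashes to 9, h2=8; 9 taken → place at 6.
Table: [—, —, —, —, —, 255, 977, 937, 202, 849, 519]

255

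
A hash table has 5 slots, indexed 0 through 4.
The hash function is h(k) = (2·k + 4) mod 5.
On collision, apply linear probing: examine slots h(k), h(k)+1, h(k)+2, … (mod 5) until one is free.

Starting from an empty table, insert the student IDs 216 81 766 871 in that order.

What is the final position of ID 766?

Insert 216: h=1, slot 1 empty -> index 1.
Insert 81: h=1, slot 1 occupied -> index 2.
Insert 766: h=1, slots 1,2 occupied -> index 3.
Insert 871: h=1, slots 1,2,3 occupied -> index 4.
Table: [∅, 216, 81, 766, 871]

3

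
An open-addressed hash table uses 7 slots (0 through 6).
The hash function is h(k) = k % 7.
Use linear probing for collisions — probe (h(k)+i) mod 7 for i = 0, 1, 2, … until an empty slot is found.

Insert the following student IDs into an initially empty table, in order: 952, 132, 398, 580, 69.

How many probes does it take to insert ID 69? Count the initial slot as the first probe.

5

952: h=0 -> slot 0
132: h=6 -> slot 6
398: h=6, probe 6,0,1 -> slot 1
580: h=6, probe 6,0,1,2 -> slot 2
69: h=6, probe 6,0,1,2,3 -> slot 3
Table: [952, 398, 580, 69, ∅, ∅, 132]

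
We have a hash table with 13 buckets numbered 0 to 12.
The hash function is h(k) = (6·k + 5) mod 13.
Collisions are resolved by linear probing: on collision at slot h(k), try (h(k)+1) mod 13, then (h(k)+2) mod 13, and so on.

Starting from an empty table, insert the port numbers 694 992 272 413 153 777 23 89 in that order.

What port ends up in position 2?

Insert 694: h=9, slot 9 empty => index 9.
Insert 992: h=3, slot 3 empty => index 3.
Insert 272: h=12, slot 12 empty => index 12.
Insert 413: h=0, slot 0 empty => index 0.
Insert 153: h=0, slot 0 occupied => index 1.
Insert 777: h=0, slots 0,1 occupied => index 2.
Insert 23: h=0, slots 0,1,2,3 occupied => index 4.
Insert 89: h=6, slot 6 empty => index 6.
Table: [413, 153, 777, 992, 23, ., 89, ., ., 694, ., ., 272]

777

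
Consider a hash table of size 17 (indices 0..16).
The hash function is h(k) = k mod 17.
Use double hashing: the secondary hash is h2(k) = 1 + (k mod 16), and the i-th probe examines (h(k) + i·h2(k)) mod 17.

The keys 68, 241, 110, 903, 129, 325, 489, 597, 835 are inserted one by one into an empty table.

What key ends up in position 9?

597

68 hashes to 0; slot 0 is free -> place at 0.
241 hashes to 3; slot 3 is free -> place at 3.
110 hashes to 8; slot 8 is free -> place at 8.
903 hashes to 2; slot 2 is free -> place at 2.
129 hashes to 10; slot 10 is free -> place at 10.
325 hashes to 2, h2=6; 2,8 taken -> place at 14.
489 hashes to 13; slot 13 is free -> place at 13.
597 hashes to 2, h2=6; 2,8,14,3 taken -> place at 9.
835 hashes to 2, h2=4; 2 taken -> place at 6.
Table: [68, _, 903, 241, _, _, 835, _, 110, 597, 129, _, _, 489, 325, _, _]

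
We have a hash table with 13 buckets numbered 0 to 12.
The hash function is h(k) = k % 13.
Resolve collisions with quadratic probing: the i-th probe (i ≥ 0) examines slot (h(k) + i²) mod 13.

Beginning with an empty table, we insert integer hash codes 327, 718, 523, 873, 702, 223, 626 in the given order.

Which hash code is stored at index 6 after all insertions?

Insert 327: h=2, slot 2 empty -> index 2.
Insert 718: h=3, slot 3 empty -> index 3.
Insert 523: h=3, slot 3 occupied -> index 4.
Insert 873: h=2, slots 2,3 occupied -> index 6.
Insert 702: h=0, slot 0 empty -> index 0.
Insert 223: h=2, slots 2,3,6 occupied -> index 11.
Insert 626: h=2, slots 2,3,6,11 occupied -> index 5.
Table: [702, —, 327, 718, 523, 626, 873, —, —, —, —, 223, —]

873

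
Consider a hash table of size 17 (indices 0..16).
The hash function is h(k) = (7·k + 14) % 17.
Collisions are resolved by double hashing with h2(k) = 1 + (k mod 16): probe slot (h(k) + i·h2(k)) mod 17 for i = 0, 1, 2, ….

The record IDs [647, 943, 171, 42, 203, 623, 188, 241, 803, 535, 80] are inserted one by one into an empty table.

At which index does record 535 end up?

10

Insert 647: h=4, slot 4 empty -> index 4.
Insert 943: h=2, slot 2 empty -> index 2.
Insert 171: h=4, h2=12, slot 4 occupied -> index 16.
Insert 42: h=2, h2=11, slot 2 occupied -> index 13.
Insert 203: h=7, slot 7 empty -> index 7.
Insert 623: h=6, slot 6 empty -> index 6.
Insert 188: h=4, h2=13, slot 4 occupied -> index 0.
Insert 241: h=1, slot 1 empty -> index 1.
Insert 803: h=8, slot 8 empty -> index 8.
Insert 535: h=2, h2=8, slot 2 occupied -> index 10.
Insert 80: h=13, h2=1, slot 13 occupied -> index 14.
Table: [188, 241, 943, ., 647, ., 623, 203, 803, ., 535, ., ., 42, 80, ., 171]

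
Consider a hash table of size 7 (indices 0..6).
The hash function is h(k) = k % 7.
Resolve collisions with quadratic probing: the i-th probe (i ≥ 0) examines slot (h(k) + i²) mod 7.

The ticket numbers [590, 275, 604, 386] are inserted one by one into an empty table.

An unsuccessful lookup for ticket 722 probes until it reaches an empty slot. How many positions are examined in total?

590 hashes to 2; slot 2 is free → place at 2.
275 hashes to 2; 2 taken → place at 3.
604 hashes to 2; 2,3 taken → place at 6.
386 hashes to 1; slot 1 is free → place at 1.
Table: [—, 386, 590, 275, —, —, 604]
Lookup 722: h=1, probe 1,2,5 → slot 5 empty, not found.

3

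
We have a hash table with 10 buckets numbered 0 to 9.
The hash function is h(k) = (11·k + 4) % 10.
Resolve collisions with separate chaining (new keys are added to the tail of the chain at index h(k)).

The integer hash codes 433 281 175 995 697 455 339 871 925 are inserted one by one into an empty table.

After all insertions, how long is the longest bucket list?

4

433 → bucket 7
281 → bucket 5
175 → bucket 9
995 → bucket 9 (collision)
697 → bucket 1
455 → bucket 9 (collision)
339 → bucket 3
871 → bucket 5 (collision)
925 → bucket 9 (collision)
Final buckets:
0: .
1: 697
2: .
3: 339
4: .
5: 281 -> 871
6: .
7: 433
8: .
9: 175 -> 995 -> 455 -> 925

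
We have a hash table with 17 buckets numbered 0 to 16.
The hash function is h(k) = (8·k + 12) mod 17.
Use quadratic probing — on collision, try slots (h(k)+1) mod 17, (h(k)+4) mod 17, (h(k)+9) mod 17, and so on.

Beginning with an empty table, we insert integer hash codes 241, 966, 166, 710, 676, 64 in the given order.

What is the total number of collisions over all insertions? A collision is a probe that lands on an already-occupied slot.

241 hashes to 2; slot 2 is free -> place at 2.
966 hashes to 5; slot 5 is free -> place at 5.
166 hashes to 14; slot 14 is free -> place at 14.
710 hashes to 14; 14 taken -> place at 15.
676 hashes to 14; 14,15 taken -> place at 1.
64 hashes to 14; 14,15,1 taken -> place at 6.
Table: [., 676, 241, ., ., 966, 64, ., ., ., ., ., ., ., 166, 710, .]

6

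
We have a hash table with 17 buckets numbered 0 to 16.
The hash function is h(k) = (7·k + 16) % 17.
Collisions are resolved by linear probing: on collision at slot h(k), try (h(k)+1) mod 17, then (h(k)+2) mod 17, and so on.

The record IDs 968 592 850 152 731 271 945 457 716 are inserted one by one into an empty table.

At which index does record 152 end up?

968 hashes to 9; slot 9 is free => place at 9.
592 hashes to 12; slot 12 is free => place at 12.
850 hashes to 16; slot 16 is free => place at 16.
152 hashes to 9; 9 taken => place at 10.
731 hashes to 16; 16 taken => place at 0.
271 hashes to 9; 9,10 taken => place at 11.
945 hashes to 1; slot 1 is free => place at 1.
457 hashes to 2; slot 2 is free => place at 2.
716 hashes to 13; slot 13 is free => place at 13.
Table: [731, 945, 457, ., ., ., ., ., ., 968, 152, 271, 592, 716, ., ., 850]

10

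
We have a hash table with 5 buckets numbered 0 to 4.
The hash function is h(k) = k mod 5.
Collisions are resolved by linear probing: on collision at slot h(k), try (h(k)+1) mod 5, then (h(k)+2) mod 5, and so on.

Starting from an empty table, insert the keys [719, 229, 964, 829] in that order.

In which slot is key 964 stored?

1

719: h=4 → slot 4
229: h=4, probe 4,0 → slot 0
964: h=4, probe 4,0,1 → slot 1
829: h=4, probe 4,0,1,2 → slot 2
Table: [229, 964, 829, ., 719]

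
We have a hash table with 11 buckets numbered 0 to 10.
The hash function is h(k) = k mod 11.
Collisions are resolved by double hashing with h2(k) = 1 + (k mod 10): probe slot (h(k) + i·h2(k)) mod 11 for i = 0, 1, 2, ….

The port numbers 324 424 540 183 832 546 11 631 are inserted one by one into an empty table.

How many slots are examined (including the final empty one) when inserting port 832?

2

324 hashes to 5; slot 5 is free => place at 5.
424 hashes to 6; slot 6 is free => place at 6.
540 hashes to 1; slot 1 is free => place at 1.
183 hashes to 7; slot 7 is free => place at 7.
832 hashes to 7, h2=3; 7 taken => place at 10.
546 hashes to 7, h2=7; 7 taken => place at 3.
11 hashes to 0; slot 0 is free => place at 0.
631 hashes to 4; slot 4 is free => place at 4.
Table: [11, 540, ∅, 546, 631, 324, 424, 183, ∅, ∅, 832]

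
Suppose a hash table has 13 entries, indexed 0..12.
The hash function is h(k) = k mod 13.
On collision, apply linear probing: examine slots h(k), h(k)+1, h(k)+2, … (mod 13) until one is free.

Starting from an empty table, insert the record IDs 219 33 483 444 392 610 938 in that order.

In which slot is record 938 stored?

5

219 hashes to 11; slot 11 is free → place at 11.
33 hashes to 7; slot 7 is free → place at 7.
483 hashes to 2; slot 2 is free → place at 2.
444 hashes to 2; 2 taken → place at 3.
392 hashes to 2; 2,3 taken → place at 4.
610 hashes to 12; slot 12 is free → place at 12.
938 hashes to 2; 2,3,4 taken → place at 5.
Table: [_, _, 483, 444, 392, 938, _, 33, _, _, _, 219, 610]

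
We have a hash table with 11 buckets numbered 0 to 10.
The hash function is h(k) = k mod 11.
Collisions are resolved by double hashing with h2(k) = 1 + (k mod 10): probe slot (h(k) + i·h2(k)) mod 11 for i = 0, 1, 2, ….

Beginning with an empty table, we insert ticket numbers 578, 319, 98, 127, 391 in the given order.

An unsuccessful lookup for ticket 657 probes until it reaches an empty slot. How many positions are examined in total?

578: h=6 => slot 6
319: h=0 => slot 0
98: h=10 => slot 10
127: h=6, h2=8, probe 6,3 => slot 3
391: h=6, h2=2, probe 6,8 => slot 8
Table: [319, ∅, ∅, 127, ∅, ∅, 578, ∅, 391, ∅, 98]
Lookup 657: h=8, h2=8, probe 8,5 → slot 5 empty, not found.

2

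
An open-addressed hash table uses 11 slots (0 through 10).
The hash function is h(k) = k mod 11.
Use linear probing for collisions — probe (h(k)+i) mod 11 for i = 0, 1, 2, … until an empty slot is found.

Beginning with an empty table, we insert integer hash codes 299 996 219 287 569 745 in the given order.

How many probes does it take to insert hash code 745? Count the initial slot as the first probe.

299: h=2 => slot 2
996: h=6 => slot 6
219: h=10 => slot 10
287: h=1 => slot 1
569: h=8 => slot 8
745: h=8, probe 8,9 => slot 9
Table: [—, 287, 299, —, —, —, 996, —, 569, 745, 219]

2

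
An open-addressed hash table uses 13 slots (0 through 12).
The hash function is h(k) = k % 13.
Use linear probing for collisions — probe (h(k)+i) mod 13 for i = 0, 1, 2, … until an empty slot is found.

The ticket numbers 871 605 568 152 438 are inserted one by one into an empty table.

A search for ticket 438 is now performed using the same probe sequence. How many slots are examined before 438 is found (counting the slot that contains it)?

Insert 871: h=0, slot 0 empty => index 0.
Insert 605: h=7, slot 7 empty => index 7.
Insert 568: h=9, slot 9 empty => index 9.
Insert 152: h=9, slot 9 occupied => index 10.
Insert 438: h=9, slots 9,10 occupied => index 11.
Table: [871, —, —, —, —, —, —, 605, —, 568, 152, 438, —]
Lookup 438: h=9, probe 9,10,11 → found at 11.

3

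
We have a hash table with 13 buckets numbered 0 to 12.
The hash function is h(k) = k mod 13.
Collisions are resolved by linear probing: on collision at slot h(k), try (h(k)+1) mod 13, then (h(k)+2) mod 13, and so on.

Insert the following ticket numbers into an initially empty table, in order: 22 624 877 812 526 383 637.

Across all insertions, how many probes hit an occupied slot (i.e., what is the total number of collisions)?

8

Insert 22: h=9, slot 9 empty → index 9.
Insert 624: h=0, slot 0 empty → index 0.
Insert 877: h=6, slot 6 empty → index 6.
Insert 812: h=6, slot 6 occupied → index 7.
Insert 526: h=6, slots 6,7 occupied → index 8.
Insert 383: h=6, slots 6,7,8,9 occupied → index 10.
Insert 637: h=0, slot 0 occupied → index 1.
Table: [624, 637, -, -, -, -, 877, 812, 526, 22, 383, -, -]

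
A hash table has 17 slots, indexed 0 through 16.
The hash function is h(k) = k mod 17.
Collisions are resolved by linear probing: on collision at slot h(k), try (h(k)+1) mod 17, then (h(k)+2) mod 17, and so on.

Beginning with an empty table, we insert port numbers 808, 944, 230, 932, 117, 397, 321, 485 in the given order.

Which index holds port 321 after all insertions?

Insert 808: h=9, slot 9 empty → index 9.
Insert 944: h=9, slot 9 occupied → index 10.
Insert 230: h=9, slots 9,10 occupied → index 11.
Insert 932: h=14, slot 14 empty → index 14.
Insert 117: h=15, slot 15 empty → index 15.
Insert 397: h=6, slot 6 empty → index 6.
Insert 321: h=15, slot 15 occupied → index 16.
Insert 485: h=9, slots 9,10,11 occupied → index 12.
Table: [_, _, _, _, _, _, 397, _, _, 808, 944, 230, 485, _, 932, 117, 321]

16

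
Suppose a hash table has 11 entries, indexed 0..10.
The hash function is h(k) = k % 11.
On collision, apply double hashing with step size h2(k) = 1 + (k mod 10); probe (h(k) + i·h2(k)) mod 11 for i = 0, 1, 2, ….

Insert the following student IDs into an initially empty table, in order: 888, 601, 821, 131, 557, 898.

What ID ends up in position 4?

557

888 hashes to 8; slot 8 is free => place at 8.
601 hashes to 7; slot 7 is free => place at 7.
821 hashes to 7, h2=2; 7 taken => place at 9.
131 hashes to 10; slot 10 is free => place at 10.
557 hashes to 7, h2=8; 7 taken => place at 4.
898 hashes to 7, h2=9; 7 taken => place at 5.
Table: [—, —, —, —, 557, 898, —, 601, 888, 821, 131]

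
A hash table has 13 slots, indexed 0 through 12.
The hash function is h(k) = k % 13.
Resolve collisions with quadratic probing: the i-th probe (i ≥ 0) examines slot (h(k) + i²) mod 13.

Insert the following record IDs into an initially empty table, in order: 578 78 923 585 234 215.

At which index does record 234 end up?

578: h=6 => slot 6
78: h=0 => slot 0
923: h=0, probe 0,1 => slot 1
585: h=0, probe 0,1,4 => slot 4
234: h=0, probe 0,1,4,9 => slot 9
215: h=7 => slot 7
Table: [78, 923, -, -, 585, -, 578, 215, -, 234, -, -, -]

9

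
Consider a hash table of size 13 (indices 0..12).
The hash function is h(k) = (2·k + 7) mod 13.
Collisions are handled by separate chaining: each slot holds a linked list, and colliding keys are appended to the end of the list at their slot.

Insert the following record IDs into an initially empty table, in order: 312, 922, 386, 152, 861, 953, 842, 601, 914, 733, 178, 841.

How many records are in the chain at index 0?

Insert 312: h=7, bucket 7 empty -> new chain.
Insert 922: h=5, bucket 5 empty -> new chain.
Insert 386: h=12, bucket 12 empty -> new chain.
Insert 152: h=12, bucket 12 nonempty -> append to chain.
Insert 861: h=0, bucket 0 empty -> new chain.
Insert 953: h=2, bucket 2 empty -> new chain.
Insert 842: h=1, bucket 1 empty -> new chain.
Insert 601: h=0, bucket 0 nonempty -> append to chain.
Insert 914: h=2, bucket 2 nonempty -> append to chain.
Insert 733: h=4, bucket 4 empty -> new chain.
Insert 178: h=12, bucket 12 nonempty -> append to chain.
Insert 841: h=12, bucket 12 nonempty -> append to chain.
Final buckets:
0: 861 -> 601
1: 842
2: 953 -> 914
3: —
4: 733
5: 922
6: —
7: 312
8: —
9: —
10: —
11: —
12: 386 -> 152 -> 178 -> 841

2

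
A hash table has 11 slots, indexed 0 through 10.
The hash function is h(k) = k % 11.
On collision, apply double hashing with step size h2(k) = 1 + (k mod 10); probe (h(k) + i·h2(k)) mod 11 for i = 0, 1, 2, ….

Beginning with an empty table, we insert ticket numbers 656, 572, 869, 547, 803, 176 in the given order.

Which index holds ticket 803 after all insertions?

656: h=7 => slot 7
572: h=0 => slot 0
869: h=0, h2=10, probe 0,10 => slot 10
547: h=8 => slot 8
803: h=0, h2=4, probe 0,4 => slot 4
176: h=0, h2=7, probe 0,7,3 => slot 3
Table: [572, _, _, 176, 803, _, _, 656, 547, _, 869]

4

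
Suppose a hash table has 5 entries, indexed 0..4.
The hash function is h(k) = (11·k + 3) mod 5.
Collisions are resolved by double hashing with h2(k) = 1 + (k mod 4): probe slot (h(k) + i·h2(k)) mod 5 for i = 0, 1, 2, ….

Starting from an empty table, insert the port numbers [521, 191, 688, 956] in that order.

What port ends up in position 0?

521: h=4 => slot 4
191: h=4, h2=4, probe 4,3 => slot 3
688: h=1 => slot 1
956: h=4, h2=1, probe 4,0 => slot 0
Table: [956, 688, _, 191, 521]

956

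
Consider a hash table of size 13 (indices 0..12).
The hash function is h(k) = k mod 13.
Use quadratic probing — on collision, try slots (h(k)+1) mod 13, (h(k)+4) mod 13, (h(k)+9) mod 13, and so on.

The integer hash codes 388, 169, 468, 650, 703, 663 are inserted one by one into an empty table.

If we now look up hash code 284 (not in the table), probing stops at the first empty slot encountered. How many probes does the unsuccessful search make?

2

388 hashes to 11; slot 11 is free => place at 11.
169 hashes to 0; slot 0 is free => place at 0.
468 hashes to 0; 0 taken => place at 1.
650 hashes to 0; 0,1 taken => place at 4.
703 hashes to 1; 1 taken => place at 2.
663 hashes to 0; 0,1,4 taken => place at 9.
Table: [169, 468, 703, ∅, 650, ∅, ∅, ∅, ∅, 663, ∅, 388, ∅]
Lookup 284: h=11, probe 11,12 → slot 12 empty, not found.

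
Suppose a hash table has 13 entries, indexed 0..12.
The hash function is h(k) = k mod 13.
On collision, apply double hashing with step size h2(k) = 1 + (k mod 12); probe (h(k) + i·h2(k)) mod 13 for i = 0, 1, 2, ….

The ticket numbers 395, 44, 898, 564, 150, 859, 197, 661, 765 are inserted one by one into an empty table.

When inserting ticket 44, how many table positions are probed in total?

2

395: h=5 → slot 5
44: h=5, h2=9, probe 5,1 → slot 1
898: h=1, h2=11, probe 1,12 → slot 12
564: h=5, h2=1, probe 5,6 → slot 6
150: h=7 → slot 7
859: h=1, h2=8, probe 1,9 → slot 9
197: h=2 → slot 2
661: h=11 → slot 11
765: h=11, h2=10, probe 11,8 → slot 8
Table: [_, 44, 197, _, _, 395, 564, 150, 765, 859, _, 661, 898]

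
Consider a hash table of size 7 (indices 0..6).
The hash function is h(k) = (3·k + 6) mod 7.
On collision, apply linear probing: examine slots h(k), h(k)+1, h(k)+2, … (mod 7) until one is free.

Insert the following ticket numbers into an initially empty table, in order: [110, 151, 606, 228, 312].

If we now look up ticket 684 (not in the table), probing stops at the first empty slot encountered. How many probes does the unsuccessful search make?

Insert 110: h=0, slot 0 empty → index 0.
Insert 151: h=4, slot 4 empty → index 4.
Insert 606: h=4, slot 4 occupied → index 5.
Insert 228: h=4, slots 4,5 occupied → index 6.
Insert 312: h=4, slots 4,5,6,0 occupied → index 1.
Table: [110, 312, -, -, 151, 606, 228]
Lookup 684: h=0, probe 0,1,2 → slot 2 empty, not found.

3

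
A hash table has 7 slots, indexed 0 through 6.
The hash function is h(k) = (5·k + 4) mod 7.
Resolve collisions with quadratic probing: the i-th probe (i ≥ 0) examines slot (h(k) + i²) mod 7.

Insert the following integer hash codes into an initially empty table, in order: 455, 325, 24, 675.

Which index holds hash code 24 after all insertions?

6

455 hashes to 4; slot 4 is free => place at 4.
325 hashes to 5; slot 5 is free => place at 5.
24 hashes to 5; 5 taken => place at 6.
675 hashes to 5; 5,6 taken => place at 2.
Table: [-, -, 675, -, 455, 325, 24]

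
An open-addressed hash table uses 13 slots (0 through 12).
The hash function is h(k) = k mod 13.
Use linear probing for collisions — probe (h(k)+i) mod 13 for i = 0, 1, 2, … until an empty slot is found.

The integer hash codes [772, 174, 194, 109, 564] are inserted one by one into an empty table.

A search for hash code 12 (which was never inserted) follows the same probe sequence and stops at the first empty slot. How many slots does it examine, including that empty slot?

Insert 772: h=5, slot 5 empty => index 5.
Insert 174: h=5, slot 5 occupied => index 6.
Insert 194: h=12, slot 12 empty => index 12.
Insert 109: h=5, slots 5,6 occupied => index 7.
Insert 564: h=5, slots 5,6,7 occupied => index 8.
Table: [-, -, -, -, -, 772, 174, 109, 564, -, -, -, 194]
Lookup 12: h=12, probe 12,0 → slot 0 empty, not found.

2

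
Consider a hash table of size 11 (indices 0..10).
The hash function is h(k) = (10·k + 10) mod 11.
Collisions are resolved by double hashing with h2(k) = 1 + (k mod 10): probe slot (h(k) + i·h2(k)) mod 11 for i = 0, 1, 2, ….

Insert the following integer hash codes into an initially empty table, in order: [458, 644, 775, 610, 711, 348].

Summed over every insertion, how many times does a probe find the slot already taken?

4

458 hashes to 3; slot 3 is free → place at 3.
644 hashes to 4; slot 4 is free → place at 4.
775 hashes to 5; slot 5 is free → place at 5.
610 hashes to 5, h2=1; 5 taken → place at 6.
711 hashes to 3, h2=2; 3,5 taken → place at 7.
348 hashes to 3, h2=9; 3 taken → place at 1.
Table: [∅, 348, ∅, 458, 644, 775, 610, 711, ∅, ∅, ∅]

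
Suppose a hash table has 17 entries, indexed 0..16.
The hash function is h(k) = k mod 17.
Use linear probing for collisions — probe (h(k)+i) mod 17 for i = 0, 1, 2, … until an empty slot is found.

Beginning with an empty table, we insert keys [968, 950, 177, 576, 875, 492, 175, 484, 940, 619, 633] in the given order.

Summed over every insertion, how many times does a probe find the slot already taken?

Insert 968: h=16, slot 16 empty -> index 16.
Insert 950: h=15, slot 15 empty -> index 15.
Insert 177: h=7, slot 7 empty -> index 7.
Insert 576: h=15, slots 15,16 occupied -> index 0.
Insert 875: h=8, slot 8 empty -> index 8.
Insert 492: h=16, slots 16,0 occupied -> index 1.
Insert 175: h=5, slot 5 empty -> index 5.
Insert 484: h=8, slot 8 occupied -> index 9.
Insert 940: h=5, slot 5 occupied -> index 6.
Insert 619: h=7, slots 7,8,9 occupied -> index 10.
Insert 633: h=4, slot 4 empty -> index 4.
Table: [576, 492, _, _, 633, 175, 940, 177, 875, 484, 619, _, _, _, _, 950, 968]

9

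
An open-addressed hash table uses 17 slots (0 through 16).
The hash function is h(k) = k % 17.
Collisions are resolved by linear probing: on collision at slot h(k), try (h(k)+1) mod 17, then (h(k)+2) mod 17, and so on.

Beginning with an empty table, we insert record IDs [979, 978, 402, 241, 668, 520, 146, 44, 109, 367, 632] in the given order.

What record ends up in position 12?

520

Insert 979: h=10, slot 10 empty -> index 10.
Insert 978: h=9, slot 9 empty -> index 9.
Insert 402: h=11, slot 11 empty -> index 11.
Insert 241: h=3, slot 3 empty -> index 3.
Insert 668: h=5, slot 5 empty -> index 5.
Insert 520: h=10, slots 10,11 occupied -> index 12.
Insert 146: h=10, slots 10,11,12 occupied -> index 13.
Insert 44: h=10, slots 10,11,12,13 occupied -> index 14.
Insert 109: h=7, slot 7 empty -> index 7.
Insert 367: h=10, slots 10,11,12,13,14 occupied -> index 15.
Insert 632: h=3, slot 3 occupied -> index 4.
Table: [∅, ∅, ∅, 241, 632, 668, ∅, 109, ∅, 978, 979, 402, 520, 146, 44, 367, ∅]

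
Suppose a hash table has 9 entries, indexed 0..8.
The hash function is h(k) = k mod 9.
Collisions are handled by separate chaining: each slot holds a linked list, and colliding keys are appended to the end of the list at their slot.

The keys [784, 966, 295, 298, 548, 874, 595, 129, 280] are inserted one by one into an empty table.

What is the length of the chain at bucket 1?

5

Insert 784: h=1, bucket 1 empty → new chain.
Insert 966: h=3, bucket 3 empty → new chain.
Insert 295: h=7, bucket 7 empty → new chain.
Insert 298: h=1, bucket 1 nonempty → append to chain.
Insert 548: h=8, bucket 8 empty → new chain.
Insert 874: h=1, bucket 1 nonempty → append to chain.
Insert 595: h=1, bucket 1 nonempty → append to chain.
Insert 129: h=3, bucket 3 nonempty → append to chain.
Insert 280: h=1, bucket 1 nonempty → append to chain.
Final buckets:
0: _
1: 784 -> 298 -> 874 -> 595 -> 280
2: _
3: 966 -> 129
4: _
5: _
6: _
7: 295
8: 548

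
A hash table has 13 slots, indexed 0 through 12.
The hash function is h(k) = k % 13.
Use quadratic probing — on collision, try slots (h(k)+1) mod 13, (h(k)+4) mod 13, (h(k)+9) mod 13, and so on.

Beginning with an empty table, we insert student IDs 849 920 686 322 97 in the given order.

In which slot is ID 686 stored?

849: h=4 => slot 4
920: h=10 => slot 10
686: h=10, probe 10,11 => slot 11
322: h=10, probe 10,11,1 => slot 1
97: h=6 => slot 6
Table: [∅, 322, ∅, ∅, 849, ∅, 97, ∅, ∅, ∅, 920, 686, ∅]

11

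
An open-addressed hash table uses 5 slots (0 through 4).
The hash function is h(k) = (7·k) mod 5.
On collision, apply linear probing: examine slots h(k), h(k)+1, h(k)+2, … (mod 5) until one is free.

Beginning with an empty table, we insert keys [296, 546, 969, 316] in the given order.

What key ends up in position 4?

296 hashes to 2; slot 2 is free -> place at 2.
546 hashes to 2; 2 taken -> place at 3.
969 hashes to 3; 3 taken -> place at 4.
316 hashes to 2; 2,3,4 taken -> place at 0.
Table: [316, -, 296, 546, 969]

969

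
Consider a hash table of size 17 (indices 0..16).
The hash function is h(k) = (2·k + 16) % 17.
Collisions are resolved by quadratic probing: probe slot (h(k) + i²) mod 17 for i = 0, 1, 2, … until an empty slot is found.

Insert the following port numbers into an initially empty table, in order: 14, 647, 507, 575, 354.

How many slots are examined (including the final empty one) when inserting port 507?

14 hashes to 10; slot 10 is free => place at 10.
647 hashes to 1; slot 1 is free => place at 1.
507 hashes to 10; 10 taken => place at 11.
575 hashes to 10; 10,11 taken => place at 14.
354 hashes to 10; 10,11,14 taken => place at 2.
Table: [—, 647, 354, —, —, —, —, —, —, —, 14, 507, —, —, 575, —, —]

2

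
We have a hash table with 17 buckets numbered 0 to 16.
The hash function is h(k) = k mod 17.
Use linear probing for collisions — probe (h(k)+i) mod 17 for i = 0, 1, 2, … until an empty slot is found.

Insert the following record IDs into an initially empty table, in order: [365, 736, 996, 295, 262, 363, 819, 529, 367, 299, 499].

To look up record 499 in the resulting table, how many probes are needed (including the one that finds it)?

8

Insert 365: h=8, slot 8 empty -> index 8.
Insert 736: h=5, slot 5 empty -> index 5.
Insert 996: h=10, slot 10 empty -> index 10.
Insert 295: h=6, slot 6 empty -> index 6.
Insert 262: h=7, slot 7 empty -> index 7.
Insert 363: h=6, slots 6,7,8 occupied -> index 9.
Insert 819: h=3, slot 3 empty -> index 3.
Insert 529: h=2, slot 2 empty -> index 2.
Insert 367: h=10, slot 10 occupied -> index 11.
Insert 299: h=10, slots 10,11 occupied -> index 12.
Insert 499: h=6, slots 6,7,8,9,10,11,12 occupied -> index 13.
Table: [∅, ∅, 529, 819, ∅, 736, 295, 262, 365, 363, 996, 367, 299, 499, ∅, ∅, ∅]
Lookup 499: h=6, probe 6,7,8,9,10,11,12,13 → found at 13.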